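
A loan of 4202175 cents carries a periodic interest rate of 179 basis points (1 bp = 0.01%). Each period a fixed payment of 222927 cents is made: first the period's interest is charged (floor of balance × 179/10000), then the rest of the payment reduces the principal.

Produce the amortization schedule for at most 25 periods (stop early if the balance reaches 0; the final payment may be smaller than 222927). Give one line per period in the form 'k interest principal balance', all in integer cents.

1 75218 147709 4054466
2 72574 150353 3904113
3 69883 153044 3751069
4 67144 155783 3595286
5 64355 158572 3436714
6 61517 161410 3275304
7 58627 164300 3111004
8 55686 167241 2943763
9 52693 170234 2773529
10 49646 173281 2600248
11 46544 176383 2423865
12 43387 179540 2244325
13 40173 182754 2061571
14 36902 186025 1875546
15 33572 189355 1686191
16 30182 192745 1493446
17 26732 196195 1297251
18 23220 199707 1097544
19 19646 203281 894263
20 16007 206920 687343
21 12303 210624 476719
22 8533 214394 262325
23 4695 218232 44093
24 789 44093 0

1. interest=⌊4202175·179/10000⌋=75218; principal=222927-75218=147709; balance=4202175-147709=4054466
2. interest=⌊4054466·179/10000⌋=72574; principal=222927-72574=150353; balance=4054466-150353=3904113
3. interest=⌊3904113·179/10000⌋=69883; principal=222927-69883=153044; balance=3904113-153044=3751069
4. interest=⌊3751069·179/10000⌋=67144; principal=222927-67144=155783; balance=3751069-155783=3595286
5. interest=⌊3595286·179/10000⌋=64355; principal=222927-64355=158572; balance=3595286-158572=3436714
6. interest=⌊3436714·179/10000⌋=61517; principal=222927-61517=161410; balance=3436714-161410=3275304
7. interest=⌊3275304·179/10000⌋=58627; principal=222927-58627=164300; balance=3275304-164300=3111004
8. interest=⌊3111004·179/10000⌋=55686; principal=222927-55686=167241; balance=3111004-167241=2943763
9. interest=⌊2943763·179/10000⌋=52693; principal=222927-52693=170234; balance=2943763-170234=2773529
10. interest=⌊2773529·179/10000⌋=49646; principal=222927-49646=173281; balance=2773529-173281=2600248
11. interest=⌊2600248·179/10000⌋=46544; principal=222927-46544=176383; balance=2600248-176383=2423865
12. interest=⌊2423865·179/10000⌋=43387; principal=222927-43387=179540; balance=2423865-179540=2244325
13. interest=⌊2244325·179/10000⌋=40173; principal=222927-40173=182754; balance=2244325-182754=2061571
14. interest=⌊2061571·179/10000⌋=36902; principal=222927-36902=186025; balance=2061571-186025=1875546
15. interest=⌊1875546·179/10000⌋=33572; principal=222927-33572=189355; balance=1875546-189355=1686191
16. interest=⌊1686191·179/10000⌋=30182; principal=222927-30182=192745; balance=1686191-192745=1493446
17. interest=⌊1493446·179/10000⌋=26732; principal=222927-26732=196195; balance=1493446-196195=1297251
18. interest=⌊1297251·179/10000⌋=23220; principal=222927-23220=199707; balance=1297251-199707=1097544
19. interest=⌊1097544·179/10000⌋=19646; principal=222927-19646=203281; balance=1097544-203281=894263
20. interest=⌊894263·179/10000⌋=16007; principal=222927-16007=206920; balance=894263-206920=687343
21. interest=⌊687343·179/10000⌋=12303; principal=222927-12303=210624; balance=687343-210624=476719
22. interest=⌊476719·179/10000⌋=8533; principal=222927-8533=214394; balance=476719-214394=262325
23. interest=⌊262325·179/10000⌋=4695; principal=222927-4695=218232; balance=262325-218232=44093
24. interest=⌊44093·179/10000⌋=789; principal=min(222927-789,44093)=44093; balance=44093-44093=0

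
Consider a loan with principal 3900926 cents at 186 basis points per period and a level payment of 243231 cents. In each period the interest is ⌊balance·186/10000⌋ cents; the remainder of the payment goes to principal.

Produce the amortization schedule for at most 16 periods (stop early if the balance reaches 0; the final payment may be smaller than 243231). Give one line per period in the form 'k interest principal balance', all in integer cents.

1 72557 170674 3730252
2 69382 173849 3556403
3 66149 177082 3379321
4 62855 180376 3198945
5 59500 183731 3015214
6 56082 187149 2828065
7 52602 190629 2637436
8 49056 194175 2443261
9 45444 197787 2245474
10 41765 201466 2044008
11 38018 205213 1838795
12 34201 209030 1629765
13 30313 212918 1416847
14 26353 216878 1199969
15 22319 220912 979057
16 18210 225021 754036

1. interest=⌊3900926·186/10000⌋=72557; principal=243231-72557=170674; balance=3900926-170674=3730252
2. interest=⌊3730252·186/10000⌋=69382; principal=243231-69382=173849; balance=3730252-173849=3556403
3. interest=⌊3556403·186/10000⌋=66149; principal=243231-66149=177082; balance=3556403-177082=3379321
4. interest=⌊3379321·186/10000⌋=62855; principal=243231-62855=180376; balance=3379321-180376=3198945
5. interest=⌊3198945·186/10000⌋=59500; principal=243231-59500=183731; balance=3198945-183731=3015214
6. interest=⌊3015214·186/10000⌋=56082; principal=243231-56082=187149; balance=3015214-187149=2828065
7. interest=⌊2828065·186/10000⌋=52602; principal=243231-52602=190629; balance=2828065-190629=2637436
8. interest=⌊2637436·186/10000⌋=49056; principal=243231-49056=194175; balance=2637436-194175=2443261
9. interest=⌊2443261·186/10000⌋=45444; principal=243231-45444=197787; balance=2443261-197787=2245474
10. interest=⌊2245474·186/10000⌋=41765; principal=243231-41765=201466; balance=2245474-201466=2044008
11. interest=⌊2044008·186/10000⌋=38018; principal=243231-38018=205213; balance=2044008-205213=1838795
12. interest=⌊1838795·186/10000⌋=34201; principal=243231-34201=209030; balance=1838795-209030=1629765
13. interest=⌊1629765·186/10000⌋=30313; principal=243231-30313=212918; balance=1629765-212918=1416847
14. interest=⌊1416847·186/10000⌋=26353; principal=243231-26353=216878; balance=1416847-216878=1199969
15. interest=⌊1199969·186/10000⌋=22319; principal=243231-22319=220912; balance=1199969-220912=979057
16. interest=⌊979057·186/10000⌋=18210; principal=243231-18210=225021; balance=979057-225021=754036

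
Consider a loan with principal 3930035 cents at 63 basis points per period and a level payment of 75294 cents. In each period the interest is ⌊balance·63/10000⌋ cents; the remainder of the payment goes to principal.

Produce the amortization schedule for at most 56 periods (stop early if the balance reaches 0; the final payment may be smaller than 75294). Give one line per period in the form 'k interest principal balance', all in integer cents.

1. interest=⌊3930035·63/10000⌋=24759; principal=75294-24759=50535; balance=3930035-50535=3879500
2. interest=⌊3879500·63/10000⌋=24440; principal=75294-24440=50854; balance=3879500-50854=3828646
3. interest=⌊3828646·63/10000⌋=24120; principal=75294-24120=51174; balance=3828646-51174=3777472
4. interest=⌊3777472·63/10000⌋=23798; principal=75294-23798=51496; balance=3777472-51496=3725976
5. interest=⌊3725976·63/10000⌋=23473; principal=75294-23473=51821; balance=3725976-51821=3674155
6. interest=⌊3674155·63/10000⌋=23147; principal=75294-23147=52147; balance=3674155-52147=3622008
7. interest=⌊3622008·63/10000⌋=22818; principal=75294-22818=52476; balance=3622008-52476=3569532
8. interest=⌊3569532·63/10000⌋=22488; principal=75294-22488=52806; balance=3569532-52806=3516726
9. interest=⌊3516726·63/10000⌋=22155; principal=75294-22155=53139; balance=3516726-53139=3463587
10. interest=⌊3463587·63/10000⌋=21820; principal=75294-21820=53474; balance=3463587-53474=3410113
11. interest=⌊3410113·63/10000⌋=21483; principal=75294-21483=53811; balance=3410113-53811=3356302
12. interest=⌊3356302·63/10000⌋=21144; principal=75294-21144=54150; balance=3356302-54150=3302152
13. interest=⌊3302152·63/10000⌋=20803; principal=75294-20803=54491; balance=3302152-54491=3247661
14. interest=⌊3247661·63/10000⌋=20460; principal=75294-20460=54834; balance=3247661-54834=3192827
15. interest=⌊3192827·63/10000⌋=20114; principal=75294-20114=55180; balance=3192827-55180=3137647
16. interest=⌊3137647·63/10000⌋=19767; principal=75294-19767=55527; balance=3137647-55527=3082120
17. interest=⌊3082120·63/10000⌋=19417; principal=75294-19417=55877; balance=3082120-55877=3026243
18. interest=⌊3026243·63/10000⌋=19065; principal=75294-19065=56229; balance=3026243-56229=2970014
19. interest=⌊2970014·63/10000⌋=18711; principal=75294-18711=56583; balance=2970014-56583=2913431
20. interest=⌊2913431·63/10000⌋=18354; principal=75294-18354=56940; balance=2913431-56940=2856491
21. interest=⌊2856491·63/10000⌋=17995; principal=75294-17995=57299; balance=2856491-57299=2799192
22. interest=⌊2799192·63/10000⌋=17634; principal=75294-17634=57660; balance=2799192-57660=2741532
23. interest=⌊2741532·63/10000⌋=17271; principal=75294-17271=58023; balance=2741532-58023=2683509
24. interest=⌊2683509·63/10000⌋=16906; principal=75294-16906=58388; balance=2683509-58388=2625121
25. interest=⌊2625121·63/10000⌋=16538; principal=75294-16538=58756; balance=2625121-58756=2566365
26. interest=⌊2566365·63/10000⌋=16168; principal=75294-16168=59126; balance=2566365-59126=2507239
27. interest=⌊2507239·63/10000⌋=15795; principal=75294-15795=59499; balance=2507239-59499=2447740
28. interest=⌊2447740·63/10000⌋=15420; principal=75294-15420=59874; balance=2447740-59874=2387866
29. interest=⌊2387866·63/10000⌋=15043; principal=75294-15043=60251; balance=2387866-60251=2327615
30. interest=⌊2327615·63/10000⌋=14663; principal=75294-14663=60631; balance=2327615-60631=2266984
31. interest=⌊2266984·63/10000⌋=14281; principal=75294-14281=61013; balance=2266984-61013=2205971
32. interest=⌊2205971·63/10000⌋=13897; principal=75294-13897=61397; balance=2205971-61397=2144574
33. interest=⌊2144574·63/10000⌋=13510; principal=75294-13510=61784; balance=2144574-61784=2082790
34. interest=⌊2082790·63/10000⌋=13121; principal=75294-13121=62173; balance=2082790-62173=2020617
35. interest=⌊2020617·63/10000⌋=12729; principal=75294-12729=62565; balance=2020617-62565=1958052
36. interest=⌊1958052·63/10000⌋=12335; principal=75294-12335=62959; balance=1958052-62959=1895093
37. interest=⌊1895093·63/10000⌋=11939; principal=75294-11939=63355; balance=1895093-63355=1831738
38. interest=⌊1831738·63/10000⌋=11539; principal=75294-11539=63755; balance=1831738-63755=1767983
39. interest=⌊1767983·63/10000⌋=11138; principal=75294-11138=64156; balance=1767983-64156=1703827
40. interest=⌊1703827·63/10000⌋=10734; principal=75294-10734=64560; balance=1703827-64560=1639267
41. interest=⌊1639267·63/10000⌋=10327; principal=75294-10327=64967; balance=1639267-64967=1574300
42. interest=⌊1574300·63/10000⌋=9918; principal=75294-9918=65376; balance=1574300-65376=1508924
43. interest=⌊1508924·63/10000⌋=9506; principal=75294-9506=65788; balance=1508924-65788=1443136
44. interest=⌊1443136·63/10000⌋=9091; principal=75294-9091=66203; balance=1443136-66203=1376933
45. interest=⌊1376933·63/10000⌋=8674; principal=75294-8674=66620; balance=1376933-66620=1310313
46. interest=⌊1310313·63/10000⌋=8254; principal=75294-8254=67040; balance=1310313-67040=1243273
47. interest=⌊1243273·63/10000⌋=7832; principal=75294-7832=67462; balance=1243273-67462=1175811
48. interest=⌊1175811·63/10000⌋=7407; principal=75294-7407=67887; balance=1175811-67887=1107924
49. interest=⌊1107924·63/10000⌋=6979; principal=75294-6979=68315; balance=1107924-68315=1039609
50. interest=⌊1039609·63/10000⌋=6549; principal=75294-6549=68745; balance=1039609-68745=970864
51. interest=⌊970864·63/10000⌋=6116; principal=75294-6116=69178; balance=970864-69178=901686
52. interest=⌊901686·63/10000⌋=5680; principal=75294-5680=69614; balance=901686-69614=832072
53. interest=⌊832072·63/10000⌋=5242; principal=75294-5242=70052; balance=832072-70052=762020
54. interest=⌊762020·63/10000⌋=4800; principal=75294-4800=70494; balance=762020-70494=691526
55. interest=⌊691526·63/10000⌋=4356; principal=75294-4356=70938; balance=691526-70938=620588
56. interest=⌊620588·63/10000⌋=3909; principal=75294-3909=71385; balance=620588-71385=549203

1 24759 50535 3879500
2 24440 50854 3828646
3 24120 51174 3777472
4 23798 51496 3725976
5 23473 51821 3674155
6 23147 52147 3622008
7 22818 52476 3569532
8 22488 52806 3516726
9 22155 53139 3463587
10 21820 53474 3410113
11 21483 53811 3356302
12 21144 54150 3302152
13 20803 54491 3247661
14 20460 54834 3192827
15 20114 55180 3137647
16 19767 55527 3082120
17 19417 55877 3026243
18 19065 56229 2970014
19 18711 56583 2913431
20 18354 56940 2856491
21 17995 57299 2799192
22 17634 57660 2741532
23 17271 58023 2683509
24 16906 58388 2625121
25 16538 58756 2566365
26 16168 59126 2507239
27 15795 59499 2447740
28 15420 59874 2387866
29 15043 60251 2327615
30 14663 60631 2266984
31 14281 61013 2205971
32 13897 61397 2144574
33 13510 61784 2082790
34 13121 62173 2020617
35 12729 62565 1958052
36 12335 62959 1895093
37 11939 63355 1831738
38 11539 63755 1767983
39 11138 64156 1703827
40 10734 64560 1639267
41 10327 64967 1574300
42 9918 65376 1508924
43 9506 65788 1443136
44 9091 66203 1376933
45 8674 66620 1310313
46 8254 67040 1243273
47 7832 67462 1175811
48 7407 67887 1107924
49 6979 68315 1039609
50 6549 68745 970864
51 6116 69178 901686
52 5680 69614 832072
53 5242 70052 762020
54 4800 70494 691526
55 4356 70938 620588
56 3909 71385 549203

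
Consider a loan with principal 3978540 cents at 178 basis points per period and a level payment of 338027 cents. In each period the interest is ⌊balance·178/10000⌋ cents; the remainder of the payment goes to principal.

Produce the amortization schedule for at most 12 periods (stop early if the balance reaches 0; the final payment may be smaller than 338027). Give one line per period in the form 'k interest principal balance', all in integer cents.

1 70818 267209 3711331
2 66061 271966 3439365
3 61220 276807 3162558
4 56293 281734 2880824
5 51278 286749 2594075
6 46174 291853 2302222
7 40979 297048 2005174
8 35692 302335 1702839
9 30310 307717 1395122
10 24833 313194 1081928
11 19258 318769 763159
12 13584 324443 438716

1. interest=⌊3978540·178/10000⌋=70818; principal=338027-70818=267209; balance=3978540-267209=3711331
2. interest=⌊3711331·178/10000⌋=66061; principal=338027-66061=271966; balance=3711331-271966=3439365
3. interest=⌊3439365·178/10000⌋=61220; principal=338027-61220=276807; balance=3439365-276807=3162558
4. interest=⌊3162558·178/10000⌋=56293; principal=338027-56293=281734; balance=3162558-281734=2880824
5. interest=⌊2880824·178/10000⌋=51278; principal=338027-51278=286749; balance=2880824-286749=2594075
6. interest=⌊2594075·178/10000⌋=46174; principal=338027-46174=291853; balance=2594075-291853=2302222
7. interest=⌊2302222·178/10000⌋=40979; principal=338027-40979=297048; balance=2302222-297048=2005174
8. interest=⌊2005174·178/10000⌋=35692; principal=338027-35692=302335; balance=2005174-302335=1702839
9. interest=⌊1702839·178/10000⌋=30310; principal=338027-30310=307717; balance=1702839-307717=1395122
10. interest=⌊1395122·178/10000⌋=24833; principal=338027-24833=313194; balance=1395122-313194=1081928
11. interest=⌊1081928·178/10000⌋=19258; principal=338027-19258=318769; balance=1081928-318769=763159
12. interest=⌊763159·178/10000⌋=13584; principal=338027-13584=324443; balance=763159-324443=438716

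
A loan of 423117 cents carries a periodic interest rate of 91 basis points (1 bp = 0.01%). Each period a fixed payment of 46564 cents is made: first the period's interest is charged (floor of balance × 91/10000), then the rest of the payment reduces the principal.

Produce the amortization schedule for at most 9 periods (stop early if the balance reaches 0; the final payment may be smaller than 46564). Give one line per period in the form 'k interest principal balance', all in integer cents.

1. interest=⌊423117·91/10000⌋=3850; principal=46564-3850=42714; balance=423117-42714=380403
2. interest=⌊380403·91/10000⌋=3461; principal=46564-3461=43103; balance=380403-43103=337300
3. interest=⌊337300·91/10000⌋=3069; principal=46564-3069=43495; balance=337300-43495=293805
4. interest=⌊293805·91/10000⌋=2673; principal=46564-2673=43891; balance=293805-43891=249914
5. interest=⌊249914·91/10000⌋=2274; principal=46564-2274=44290; balance=249914-44290=205624
6. interest=⌊205624·91/10000⌋=1871; principal=46564-1871=44693; balance=205624-44693=160931
7. interest=⌊160931·91/10000⌋=1464; principal=46564-1464=45100; balance=160931-45100=115831
8. interest=⌊115831·91/10000⌋=1054; principal=46564-1054=45510; balance=115831-45510=70321
9. interest=⌊70321·91/10000⌋=639; principal=46564-639=45925; balance=70321-45925=24396

1 3850 42714 380403
2 3461 43103 337300
3 3069 43495 293805
4 2673 43891 249914
5 2274 44290 205624
6 1871 44693 160931
7 1464 45100 115831
8 1054 45510 70321
9 639 45925 24396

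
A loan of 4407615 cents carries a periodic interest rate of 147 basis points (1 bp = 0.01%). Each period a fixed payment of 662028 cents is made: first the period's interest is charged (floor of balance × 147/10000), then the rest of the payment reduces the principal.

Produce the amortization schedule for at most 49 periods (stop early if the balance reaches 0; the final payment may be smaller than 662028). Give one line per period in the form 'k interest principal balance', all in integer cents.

1. interest=⌊4407615·147/10000⌋=64791; principal=662028-64791=597237; balance=4407615-597237=3810378
2. interest=⌊3810378·147/10000⌋=56012; principal=662028-56012=606016; balance=3810378-606016=3204362
3. interest=⌊3204362·147/10000⌋=47104; principal=662028-47104=614924; balance=3204362-614924=2589438
4. interest=⌊2589438·147/10000⌋=38064; principal=662028-38064=623964; balance=2589438-623964=1965474
5. interest=⌊1965474·147/10000⌋=28892; principal=662028-28892=633136; balance=1965474-633136=1332338
6. interest=⌊1332338·147/10000⌋=19585; principal=662028-19585=642443; balance=1332338-642443=689895
7. interest=⌊689895·147/10000⌋=10141; principal=662028-10141=651887; balance=689895-651887=38008
8. interest=⌊38008·147/10000⌋=558; principal=min(662028-558,38008)=38008; balance=38008-38008=0

1 64791 597237 3810378
2 56012 606016 3204362
3 47104 614924 2589438
4 38064 623964 1965474
5 28892 633136 1332338
6 19585 642443 689895
7 10141 651887 38008
8 558 38008 0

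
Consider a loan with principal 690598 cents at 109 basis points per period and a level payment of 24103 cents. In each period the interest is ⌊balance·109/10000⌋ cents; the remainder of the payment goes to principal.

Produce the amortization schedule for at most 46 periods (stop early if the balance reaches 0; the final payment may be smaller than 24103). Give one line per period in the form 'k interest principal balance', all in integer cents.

1 7527 16576 674022
2 7346 16757 657265
3 7164 16939 640326
4 6979 17124 623202
5 6792 17311 605891
6 6604 17499 588392
7 6413 17690 570702
8 6220 17883 552819
9 6025 18078 534741
10 5828 18275 516466
11 5629 18474 497992
12 5428 18675 479317
13 5224 18879 460438
14 5018 19085 441353
15 4810 19293 422060
16 4600 19503 402557
17 4387 19716 382841
18 4172 19931 362910
19 3955 20148 342762
20 3736 20367 322395
21 3514 20589 301806
22 3289 20814 280992
23 3062 21041 259951
24 2833 21270 238681
25 2601 21502 217179
26 2367 21736 195443
27 2130 21973 173470
28 1890 22213 151257
29 1648 22455 128802
30 1403 22700 106102
31 1156 22947 83155
32 906 23197 59958
33 653 23450 36508
34 397 23706 12802
35 139 12802 0

1. interest=⌊690598·109/10000⌋=7527; principal=24103-7527=16576; balance=690598-16576=674022
2. interest=⌊674022·109/10000⌋=7346; principal=24103-7346=16757; balance=674022-16757=657265
3. interest=⌊657265·109/10000⌋=7164; principal=24103-7164=16939; balance=657265-16939=640326
4. interest=⌊640326·109/10000⌋=6979; principal=24103-6979=17124; balance=640326-17124=623202
5. interest=⌊623202·109/10000⌋=6792; principal=24103-6792=17311; balance=623202-17311=605891
6. interest=⌊605891·109/10000⌋=6604; principal=24103-6604=17499; balance=605891-17499=588392
7. interest=⌊588392·109/10000⌋=6413; principal=24103-6413=17690; balance=588392-17690=570702
8. interest=⌊570702·109/10000⌋=6220; principal=24103-6220=17883; balance=570702-17883=552819
9. interest=⌊552819·109/10000⌋=6025; principal=24103-6025=18078; balance=552819-18078=534741
10. interest=⌊534741·109/10000⌋=5828; principal=24103-5828=18275; balance=534741-18275=516466
11. interest=⌊516466·109/10000⌋=5629; principal=24103-5629=18474; balance=516466-18474=497992
12. interest=⌊497992·109/10000⌋=5428; principal=24103-5428=18675; balance=497992-18675=479317
13. interest=⌊479317·109/10000⌋=5224; principal=24103-5224=18879; balance=479317-18879=460438
14. interest=⌊460438·109/10000⌋=5018; principal=24103-5018=19085; balance=460438-19085=441353
15. interest=⌊441353·109/10000⌋=4810; principal=24103-4810=19293; balance=441353-19293=422060
16. interest=⌊422060·109/10000⌋=4600; principal=24103-4600=19503; balance=422060-19503=402557
17. interest=⌊402557·109/10000⌋=4387; principal=24103-4387=19716; balance=402557-19716=382841
18. interest=⌊382841·109/10000⌋=4172; principal=24103-4172=19931; balance=382841-19931=362910
19. interest=⌊362910·109/10000⌋=3955; principal=24103-3955=20148; balance=362910-20148=342762
20. interest=⌊342762·109/10000⌋=3736; principal=24103-3736=20367; balance=342762-20367=322395
21. interest=⌊322395·109/10000⌋=3514; principal=24103-3514=20589; balance=322395-20589=301806
22. interest=⌊301806·109/10000⌋=3289; principal=24103-3289=20814; balance=301806-20814=280992
23. interest=⌊280992·109/10000⌋=3062; principal=24103-3062=21041; balance=280992-21041=259951
24. interest=⌊259951·109/10000⌋=2833; principal=24103-2833=21270; balance=259951-21270=238681
25. interest=⌊238681·109/10000⌋=2601; principal=24103-2601=21502; balance=238681-21502=217179
26. interest=⌊217179·109/10000⌋=2367; principal=24103-2367=21736; balance=217179-21736=195443
27. interest=⌊195443·109/10000⌋=2130; principal=24103-2130=21973; balance=195443-21973=173470
28. interest=⌊173470·109/10000⌋=1890; principal=24103-1890=22213; balance=173470-22213=151257
29. interest=⌊151257·109/10000⌋=1648; principal=24103-1648=22455; balance=151257-22455=128802
30. interest=⌊128802·109/10000⌋=1403; principal=24103-1403=22700; balance=128802-22700=106102
31. interest=⌊106102·109/10000⌋=1156; principal=24103-1156=22947; balance=106102-22947=83155
32. interest=⌊83155·109/10000⌋=906; principal=24103-906=23197; balance=83155-23197=59958
33. interest=⌊59958·109/10000⌋=653; principal=24103-653=23450; balance=59958-23450=36508
34. interest=⌊36508·109/10000⌋=397; principal=24103-397=23706; balance=36508-23706=12802
35. interest=⌊12802·109/10000⌋=139; principal=min(24103-139,12802)=12802; balance=12802-12802=0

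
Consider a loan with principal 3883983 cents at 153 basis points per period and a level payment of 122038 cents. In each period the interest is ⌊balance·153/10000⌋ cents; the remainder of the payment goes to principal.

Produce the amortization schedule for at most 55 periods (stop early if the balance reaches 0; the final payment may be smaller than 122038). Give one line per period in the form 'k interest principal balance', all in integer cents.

1 59424 62614 3821369
2 58466 63572 3757797
3 57494 64544 3693253
4 56506 65532 3627721
5 55504 66534 3561187
6 54486 67552 3493635
7 53452 68586 3425049
8 52403 69635 3355414
9 51337 70701 3284713
10 50256 71782 3212931
11 49157 72881 3140050
12 48042 73996 3066054
13 46910 75128 2990926
14 45761 76277 2914649
15 44594 77444 2837205
16 43409 78629 2758576
17 42206 79832 2678744
18 40984 81054 2597690
19 39744 82294 2515396
20 38485 83553 2431843
21 37207 84831 2347012
22 35909 86129 2260883
23 34591 87447 2173436
24 33253 88785 2084651
25 31895 90143 1994508
26 30515 91523 1902985
27 29115 92923 1810062
28 27693 94345 1715717
29 26250 95788 1619929
30 24784 97254 1522675
31 23296 98742 1423933
32 21786 100252 1323681
33 20252 101786 1221895
34 18694 103344 1118551
35 17113 104925 1013626
36 15508 106530 907096
37 13878 108160 798936
38 12223 109815 689121
39 10543 111495 577626
40 8837 113201 464425
41 7105 114933 349492
42 5347 116691 232801
43 3561 118477 114324
44 1749 114324 0

1. interest=⌊3883983·153/10000⌋=59424; principal=122038-59424=62614; balance=3883983-62614=3821369
2. interest=⌊3821369·153/10000⌋=58466; principal=122038-58466=63572; balance=3821369-63572=3757797
3. interest=⌊3757797·153/10000⌋=57494; principal=122038-57494=64544; balance=3757797-64544=3693253
4. interest=⌊3693253·153/10000⌋=56506; principal=122038-56506=65532; balance=3693253-65532=3627721
5. interest=⌊3627721·153/10000⌋=55504; principal=122038-55504=66534; balance=3627721-66534=3561187
6. interest=⌊3561187·153/10000⌋=54486; principal=122038-54486=67552; balance=3561187-67552=3493635
7. interest=⌊3493635·153/10000⌋=53452; principal=122038-53452=68586; balance=3493635-68586=3425049
8. interest=⌊3425049·153/10000⌋=52403; principal=122038-52403=69635; balance=3425049-69635=3355414
9. interest=⌊3355414·153/10000⌋=51337; principal=122038-51337=70701; balance=3355414-70701=3284713
10. interest=⌊3284713·153/10000⌋=50256; principal=122038-50256=71782; balance=3284713-71782=3212931
11. interest=⌊3212931·153/10000⌋=49157; principal=122038-49157=72881; balance=3212931-72881=3140050
12. interest=⌊3140050·153/10000⌋=48042; principal=122038-48042=73996; balance=3140050-73996=3066054
13. interest=⌊3066054·153/10000⌋=46910; principal=122038-46910=75128; balance=3066054-75128=2990926
14. interest=⌊2990926·153/10000⌋=45761; principal=122038-45761=76277; balance=2990926-76277=2914649
15. interest=⌊2914649·153/10000⌋=44594; principal=122038-44594=77444; balance=2914649-77444=2837205
16. interest=⌊2837205·153/10000⌋=43409; principal=122038-43409=78629; balance=2837205-78629=2758576
17. interest=⌊2758576·153/10000⌋=42206; principal=122038-42206=79832; balance=2758576-79832=2678744
18. interest=⌊2678744·153/10000⌋=40984; principal=122038-40984=81054; balance=2678744-81054=2597690
19. interest=⌊2597690·153/10000⌋=39744; principal=122038-39744=82294; balance=2597690-82294=2515396
20. interest=⌊2515396·153/10000⌋=38485; principal=122038-38485=83553; balance=2515396-83553=2431843
21. interest=⌊2431843·153/10000⌋=37207; principal=122038-37207=84831; balance=2431843-84831=2347012
22. interest=⌊2347012·153/10000⌋=35909; principal=122038-35909=86129; balance=2347012-86129=2260883
23. interest=⌊2260883·153/10000⌋=34591; principal=122038-34591=87447; balance=2260883-87447=2173436
24. interest=⌊2173436·153/10000⌋=33253; principal=122038-33253=88785; balance=2173436-88785=2084651
25. interest=⌊2084651·153/10000⌋=31895; principal=122038-31895=90143; balance=2084651-90143=1994508
26. interest=⌊1994508·153/10000⌋=30515; principal=122038-30515=91523; balance=1994508-91523=1902985
27. interest=⌊1902985·153/10000⌋=29115; principal=122038-29115=92923; balance=1902985-92923=1810062
28. interest=⌊1810062·153/10000⌋=27693; principal=122038-27693=94345; balance=1810062-94345=1715717
29. interest=⌊1715717·153/10000⌋=26250; principal=122038-26250=95788; balance=1715717-95788=1619929
30. interest=⌊1619929·153/10000⌋=24784; principal=122038-24784=97254; balance=1619929-97254=1522675
31. interest=⌊1522675·153/10000⌋=23296; principal=122038-23296=98742; balance=1522675-98742=1423933
32. interest=⌊1423933·153/10000⌋=21786; principal=122038-21786=100252; balance=1423933-100252=1323681
33. interest=⌊1323681·153/10000⌋=20252; principal=122038-20252=101786; balance=1323681-101786=1221895
34. interest=⌊1221895·153/10000⌋=18694; principal=122038-18694=103344; balance=1221895-103344=1118551
35. interest=⌊1118551·153/10000⌋=17113; principal=122038-17113=104925; balance=1118551-104925=1013626
36. interest=⌊1013626·153/10000⌋=15508; principal=122038-15508=106530; balance=1013626-106530=907096
37. interest=⌊907096·153/10000⌋=13878; principal=122038-13878=108160; balance=907096-108160=798936
38. interest=⌊798936·153/10000⌋=12223; principal=122038-12223=109815; balance=798936-109815=689121
39. interest=⌊689121·153/10000⌋=10543; principal=122038-10543=111495; balance=689121-111495=577626
40. interest=⌊577626·153/10000⌋=8837; principal=122038-8837=113201; balance=577626-113201=464425
41. interest=⌊464425·153/10000⌋=7105; principal=122038-7105=114933; balance=464425-114933=349492
42. interest=⌊349492·153/10000⌋=5347; principal=122038-5347=116691; balance=349492-116691=232801
43. interest=⌊232801·153/10000⌋=3561; principal=122038-3561=118477; balance=232801-118477=114324
44. interest=⌊114324·153/10000⌋=1749; principal=min(122038-1749,114324)=114324; balance=114324-114324=0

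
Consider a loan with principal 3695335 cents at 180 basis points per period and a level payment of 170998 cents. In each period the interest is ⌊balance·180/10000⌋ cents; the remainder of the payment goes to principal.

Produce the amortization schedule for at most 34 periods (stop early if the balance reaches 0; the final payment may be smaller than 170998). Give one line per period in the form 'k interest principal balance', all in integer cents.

1 66516 104482 3590853
2 64635 106363 3484490
3 62720 108278 3376212
4 60771 110227 3265985
5 58787 112211 3153774
6 56767 114231 3039543
7 54711 116287 2923256
8 52618 118380 2804876
9 50487 120511 2684365
10 48318 122680 2561685
11 46110 124888 2436797
12 43862 127136 2309661
13 41573 129425 2180236
14 39244 131754 2048482
15 36872 134126 1914356
16 34458 136540 1777816
17 32000 138998 1638818
18 29498 141500 1497318
19 26951 144047 1353271
20 24358 146640 1206631
21 21719 149279 1057352
22 19032 151966 905386
23 16296 154702 750684
24 13512 157486 593198
25 10677 160321 432877
26 7791 163207 269670
27 4854 166144 103526
28 1863 103526 0

1. interest=⌊3695335·180/10000⌋=66516; principal=170998-66516=104482; balance=3695335-104482=3590853
2. interest=⌊3590853·180/10000⌋=64635; principal=170998-64635=106363; balance=3590853-106363=3484490
3. interest=⌊3484490·180/10000⌋=62720; principal=170998-62720=108278; balance=3484490-108278=3376212
4. interest=⌊3376212·180/10000⌋=60771; principal=170998-60771=110227; balance=3376212-110227=3265985
5. interest=⌊3265985·180/10000⌋=58787; principal=170998-58787=112211; balance=3265985-112211=3153774
6. interest=⌊3153774·180/10000⌋=56767; principal=170998-56767=114231; balance=3153774-114231=3039543
7. interest=⌊3039543·180/10000⌋=54711; principal=170998-54711=116287; balance=3039543-116287=2923256
8. interest=⌊2923256·180/10000⌋=52618; principal=170998-52618=118380; balance=2923256-118380=2804876
9. interest=⌊2804876·180/10000⌋=50487; principal=170998-50487=120511; balance=2804876-120511=2684365
10. interest=⌊2684365·180/10000⌋=48318; principal=170998-48318=122680; balance=2684365-122680=2561685
11. interest=⌊2561685·180/10000⌋=46110; principal=170998-46110=124888; balance=2561685-124888=2436797
12. interest=⌊2436797·180/10000⌋=43862; principal=170998-43862=127136; balance=2436797-127136=2309661
13. interest=⌊2309661·180/10000⌋=41573; principal=170998-41573=129425; balance=2309661-129425=2180236
14. interest=⌊2180236·180/10000⌋=39244; principal=170998-39244=131754; balance=2180236-131754=2048482
15. interest=⌊2048482·180/10000⌋=36872; principal=170998-36872=134126; balance=2048482-134126=1914356
16. interest=⌊1914356·180/10000⌋=34458; principal=170998-34458=136540; balance=1914356-136540=1777816
17. interest=⌊1777816·180/10000⌋=32000; principal=170998-32000=138998; balance=1777816-138998=1638818
18. interest=⌊1638818·180/10000⌋=29498; principal=170998-29498=141500; balance=1638818-141500=1497318
19. interest=⌊1497318·180/10000⌋=26951; principal=170998-26951=144047; balance=1497318-144047=1353271
20. interest=⌊1353271·180/10000⌋=24358; principal=170998-24358=146640; balance=1353271-146640=1206631
21. interest=⌊1206631·180/10000⌋=21719; principal=170998-21719=149279; balance=1206631-149279=1057352
22. interest=⌊1057352·180/10000⌋=19032; principal=170998-19032=151966; balance=1057352-151966=905386
23. interest=⌊905386·180/10000⌋=16296; principal=170998-16296=154702; balance=905386-154702=750684
24. interest=⌊750684·180/10000⌋=13512; principal=170998-13512=157486; balance=750684-157486=593198
25. interest=⌊593198·180/10000⌋=10677; principal=170998-10677=160321; balance=593198-160321=432877
26. interest=⌊432877·180/10000⌋=7791; principal=170998-7791=163207; balance=432877-163207=269670
27. interest=⌊269670·180/10000⌋=4854; principal=170998-4854=166144; balance=269670-166144=103526
28. interest=⌊103526·180/10000⌋=1863; principal=min(170998-1863,103526)=103526; balance=103526-103526=0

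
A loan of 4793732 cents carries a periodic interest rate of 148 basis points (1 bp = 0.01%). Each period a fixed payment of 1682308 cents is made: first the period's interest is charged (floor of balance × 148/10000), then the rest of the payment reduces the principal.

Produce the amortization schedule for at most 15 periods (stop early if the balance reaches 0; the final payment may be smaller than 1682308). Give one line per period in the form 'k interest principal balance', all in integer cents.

1. interest=⌊4793732·148/10000⌋=70947; principal=1682308-70947=1611361; balance=4793732-1611361=3182371
2. interest=⌊3182371·148/10000⌋=47099; principal=1682308-47099=1635209; balance=3182371-1635209=1547162
3. interest=⌊1547162·148/10000⌋=22897; principal=min(1682308-22897,1547162)=1547162; balance=1547162-1547162=0

1 70947 1611361 3182371
2 47099 1635209 1547162
3 22897 1547162 0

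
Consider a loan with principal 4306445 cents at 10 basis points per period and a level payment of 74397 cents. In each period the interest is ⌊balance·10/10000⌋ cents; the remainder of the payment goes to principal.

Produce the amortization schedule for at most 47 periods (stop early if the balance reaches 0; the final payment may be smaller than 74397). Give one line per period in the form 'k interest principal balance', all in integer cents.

1. interest=⌊4306445·10/10000⌋=4306; principal=74397-4306=70091; balance=4306445-70091=4236354
2. interest=⌊4236354·10/10000⌋=4236; principal=74397-4236=70161; balance=4236354-70161=4166193
3. interest=⌊4166193·10/10000⌋=4166; principal=74397-4166=70231; balance=4166193-70231=4095962
4. interest=⌊4095962·10/10000⌋=4095; principal=74397-4095=70302; balance=4095962-70302=4025660
5. interest=⌊4025660·10/10000⌋=4025; principal=74397-4025=70372; balance=4025660-70372=3955288
6. interest=⌊3955288·10/10000⌋=3955; principal=74397-3955=70442; balance=3955288-70442=3884846
7. interest=⌊3884846·10/10000⌋=3884; principal=74397-3884=70513; balance=3884846-70513=3814333
8. interest=⌊3814333·10/10000⌋=3814; principal=74397-3814=70583; balance=3814333-70583=3743750
9. interest=⌊3743750·10/10000⌋=3743; principal=74397-3743=70654; balance=3743750-70654=3673096
10. interest=⌊3673096·10/10000⌋=3673; principal=74397-3673=70724; balance=3673096-70724=3602372
11. interest=⌊3602372·10/10000⌋=3602; principal=74397-3602=70795; balance=3602372-70795=3531577
12. interest=⌊3531577·10/10000⌋=3531; principal=74397-3531=70866; balance=3531577-70866=3460711
13. interest=⌊3460711·10/10000⌋=3460; principal=74397-3460=70937; balance=3460711-70937=3389774
14. interest=⌊3389774·10/10000⌋=3389; principal=74397-3389=71008; balance=3389774-71008=3318766
15. interest=⌊3318766·10/10000⌋=3318; principal=74397-3318=71079; balance=3318766-71079=3247687
16. interest=⌊3247687·10/10000⌋=3247; principal=74397-3247=71150; balance=3247687-71150=3176537
17. interest=⌊3176537·10/10000⌋=3176; principal=74397-3176=71221; balance=3176537-71221=3105316
18. interest=⌊3105316·10/10000⌋=3105; principal=74397-3105=71292; balance=3105316-71292=3034024
19. interest=⌊3034024·10/10000⌋=3034; principal=74397-3034=71363; balance=3034024-71363=2962661
20. interest=⌊2962661·10/10000⌋=2962; principal=74397-2962=71435; balance=2962661-71435=2891226
21. interest=⌊2891226·10/10000⌋=2891; principal=74397-2891=71506; balance=2891226-71506=2819720
22. interest=⌊2819720·10/10000⌋=2819; principal=74397-2819=71578; balance=2819720-71578=2748142
23. interest=⌊2748142·10/10000⌋=2748; principal=74397-2748=71649; balance=2748142-71649=2676493
24. interest=⌊2676493·10/10000⌋=2676; principal=74397-2676=71721; balance=2676493-71721=2604772
25. interest=⌊2604772·10/10000⌋=2604; principal=74397-2604=71793; balance=2604772-71793=2532979
26. interest=⌊2532979·10/10000⌋=2532; principal=74397-2532=71865; balance=2532979-71865=2461114
27. interest=⌊2461114·10/10000⌋=2461; principal=74397-2461=71936; balance=2461114-71936=2389178
28. interest=⌊2389178·10/10000⌋=2389; principal=74397-2389=72008; balance=2389178-72008=2317170
29. interest=⌊2317170·10/10000⌋=2317; principal=74397-2317=72080; balance=2317170-72080=2245090
30. interest=⌊2245090·10/10000⌋=2245; principal=74397-2245=72152; balance=2245090-72152=2172938
31. interest=⌊2172938·10/10000⌋=2172; principal=74397-2172=72225; balance=2172938-72225=2100713
32. interest=⌊2100713·10/10000⌋=2100; principal=74397-2100=72297; balance=2100713-72297=2028416
33. interest=⌊2028416·10/10000⌋=2028; principal=74397-2028=72369; balance=2028416-72369=1956047
34. interest=⌊1956047·10/10000⌋=1956; principal=74397-1956=72441; balance=1956047-72441=1883606
35. interest=⌊1883606·10/10000⌋=1883; principal=74397-1883=72514; balance=1883606-72514=1811092
36. interest=⌊1811092·10/10000⌋=1811; principal=74397-1811=72586; balance=1811092-72586=1738506
37. interest=⌊1738506·10/10000⌋=1738; principal=74397-1738=72659; balance=1738506-72659=1665847
38. interest=⌊1665847·10/10000⌋=1665; principal=74397-1665=72732; balance=1665847-72732=1593115
39. interest=⌊1593115·10/10000⌋=1593; principal=74397-1593=72804; balance=1593115-72804=1520311
40. interest=⌊1520311·10/10000⌋=1520; principal=74397-1520=72877; balance=1520311-72877=1447434
41. interest=⌊1447434·10/10000⌋=1447; principal=74397-1447=72950; balance=1447434-72950=1374484
42. interest=⌊1374484·10/10000⌋=1374; principal=74397-1374=73023; balance=1374484-73023=1301461
43. interest=⌊1301461·10/10000⌋=1301; principal=74397-1301=73096; balance=1301461-73096=1228365
44. interest=⌊1228365·10/10000⌋=1228; principal=74397-1228=73169; balance=1228365-73169=1155196
45. interest=⌊1155196·10/10000⌋=1155; principal=74397-1155=73242; balance=1155196-73242=1081954
46. interest=⌊1081954·10/10000⌋=1081; principal=74397-1081=73316; balance=1081954-73316=1008638
47. interest=⌊1008638·10/10000⌋=1008; principal=74397-1008=73389; balance=1008638-73389=935249

1 4306 70091 4236354
2 4236 70161 4166193
3 4166 70231 4095962
4 4095 70302 4025660
5 4025 70372 3955288
6 3955 70442 3884846
7 3884 70513 3814333
8 3814 70583 3743750
9 3743 70654 3673096
10 3673 70724 3602372
11 3602 70795 3531577
12 3531 70866 3460711
13 3460 70937 3389774
14 3389 71008 3318766
15 3318 71079 3247687
16 3247 71150 3176537
17 3176 71221 3105316
18 3105 71292 3034024
19 3034 71363 2962661
20 2962 71435 2891226
21 2891 71506 2819720
22 2819 71578 2748142
23 2748 71649 2676493
24 2676 71721 2604772
25 2604 71793 2532979
26 2532 71865 2461114
27 2461 71936 2389178
28 2389 72008 2317170
29 2317 72080 2245090
30 2245 72152 2172938
31 2172 72225 2100713
32 2100 72297 2028416
33 2028 72369 1956047
34 1956 72441 1883606
35 1883 72514 1811092
36 1811 72586 1738506
37 1738 72659 1665847
38 1665 72732 1593115
39 1593 72804 1520311
40 1520 72877 1447434
41 1447 72950 1374484
42 1374 73023 1301461
43 1301 73096 1228365
44 1228 73169 1155196
45 1155 73242 1081954
46 1081 73316 1008638
47 1008 73389 935249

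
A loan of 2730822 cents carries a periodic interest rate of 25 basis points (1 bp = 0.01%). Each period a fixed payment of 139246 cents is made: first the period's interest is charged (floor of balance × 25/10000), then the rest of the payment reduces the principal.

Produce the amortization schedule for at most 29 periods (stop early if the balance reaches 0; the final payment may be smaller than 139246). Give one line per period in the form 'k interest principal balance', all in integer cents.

1. interest=⌊2730822·25/10000⌋=6827; principal=139246-6827=132419; balance=2730822-132419=2598403
2. interest=⌊2598403·25/10000⌋=6496; principal=139246-6496=132750; balance=2598403-132750=2465653
3. interest=⌊2465653·25/10000⌋=6164; principal=139246-6164=133082; balance=2465653-133082=2332571
4. interest=⌊2332571·25/10000⌋=5831; principal=139246-5831=133415; balance=2332571-133415=2199156
5. interest=⌊2199156·25/10000⌋=5497; principal=139246-5497=133749; balance=2199156-133749=2065407
6. interest=⌊2065407·25/10000⌋=5163; principal=139246-5163=134083; balance=2065407-134083=1931324
7. interest=⌊1931324·25/10000⌋=4828; principal=139246-4828=134418; balance=1931324-134418=1796906
8. interest=⌊1796906·25/10000⌋=4492; principal=139246-4492=134754; balance=1796906-134754=1662152
9. interest=⌊1662152·25/10000⌋=4155; principal=139246-4155=135091; balance=1662152-135091=1527061
10. interest=⌊1527061·25/10000⌋=3817; principal=139246-3817=135429; balance=1527061-135429=1391632
11. interest=⌊1391632·25/10000⌋=3479; principal=139246-3479=135767; balance=1391632-135767=1255865
12. interest=⌊1255865·25/10000⌋=3139; principal=139246-3139=136107; balance=1255865-136107=1119758
13. interest=⌊1119758·25/10000⌋=2799; principal=139246-2799=136447; balance=1119758-136447=983311
14. interest=⌊983311·25/10000⌋=2458; principal=139246-2458=136788; balance=983311-136788=846523
15. interest=⌊846523·25/10000⌋=2116; principal=139246-2116=137130; balance=846523-137130=709393
16. interest=⌊709393·25/10000⌋=1773; principal=139246-1773=137473; balance=709393-137473=571920
17. interest=⌊571920·25/10000⌋=1429; principal=139246-1429=137817; balance=571920-137817=434103
18. interest=⌊434103·25/10000⌋=1085; principal=139246-1085=138161; balance=434103-138161=295942
19. interest=⌊295942·25/10000⌋=739; principal=139246-739=138507; balance=295942-138507=157435
20. interest=⌊157435·25/10000⌋=393; principal=139246-393=138853; balance=157435-138853=18582
21. interest=⌊18582·25/10000⌋=46; principal=min(139246-46,18582)=18582; balance=18582-18582=0

1 6827 132419 2598403
2 6496 132750 2465653
3 6164 133082 2332571
4 5831 133415 2199156
5 5497 133749 2065407
6 5163 134083 1931324
7 4828 134418 1796906
8 4492 134754 1662152
9 4155 135091 1527061
10 3817 135429 1391632
11 3479 135767 1255865
12 3139 136107 1119758
13 2799 136447 983311
14 2458 136788 846523
15 2116 137130 709393
16 1773 137473 571920
17 1429 137817 434103
18 1085 138161 295942
19 739 138507 157435
20 393 138853 18582
21 46 18582 0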